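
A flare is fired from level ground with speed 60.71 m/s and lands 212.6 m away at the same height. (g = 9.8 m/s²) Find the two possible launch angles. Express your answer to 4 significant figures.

17.21° and 72.79°

Level-ground range: R = v₀² sin(2θ)/g ⇒ sin 2θ = R g / v₀² = 212.6×9.8/60.71² = 0.5653.
2θ = arcsin(0.5653) = 34.423° or 180° − 34.423° = 145.577°.
So θ = 17.21° or θ = 72.79°.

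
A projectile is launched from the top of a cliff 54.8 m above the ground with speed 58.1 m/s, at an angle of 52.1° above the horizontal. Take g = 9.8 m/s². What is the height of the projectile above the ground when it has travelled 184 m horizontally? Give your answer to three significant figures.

v_x = 58.1 cos 52.1° = 35.69 m/s, v_y0 = 58.1 sin 52.1° = 45.85 m/s.
Time to reach x = 184 m: t = x / v_x = 184 / 35.69 = 5.156 s.
y = 54.8 + v_y0 t − ½ g t² = 54.8 + 45.85×5.156 − 4.900×5.156² = 161 m.

161 m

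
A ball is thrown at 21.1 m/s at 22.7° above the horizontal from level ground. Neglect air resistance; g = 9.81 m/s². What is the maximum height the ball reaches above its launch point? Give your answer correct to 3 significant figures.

Vertical component of launch velocity: v_y = 21.1 sin 22.7° = 8.143 m/s.
At the highest point the vertical velocity is zero, so v_y² = 2 g h_max.
h_max = (8.143)² / (2 × 9.81) = 66.31 / 19.62 = 3.38 m.

3.38 m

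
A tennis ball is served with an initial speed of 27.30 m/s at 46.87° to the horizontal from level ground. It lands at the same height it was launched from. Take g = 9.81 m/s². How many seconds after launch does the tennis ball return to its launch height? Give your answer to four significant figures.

Vertical component: v_y = 27.30 sin 46.87° = 19.924 m/s.
For a projectile landing at launch height, time of flight is t = 2 v_y / g = 2 × 19.924 / 9.81 = 4.062 s.

4.062 s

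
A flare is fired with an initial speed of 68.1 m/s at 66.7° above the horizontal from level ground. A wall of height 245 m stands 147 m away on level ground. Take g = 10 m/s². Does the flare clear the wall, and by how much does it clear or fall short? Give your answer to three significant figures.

No — it falls 52.6 m short of clearing the wall.

v_x = 68.1 cos 66.7° = 26.94 m/s; v_y0 = 68.1 sin 66.7° = 62.55 m/s.
Time to reach the wall: t = 147 / 26.94 = 5.457 s.
Height at that point: y = 62.55×5.457 − 5.000×5.457² = 192.4 m.
That is 245 − 192.4 = 52.6 m below the top of the wall, so the flare does not clear it.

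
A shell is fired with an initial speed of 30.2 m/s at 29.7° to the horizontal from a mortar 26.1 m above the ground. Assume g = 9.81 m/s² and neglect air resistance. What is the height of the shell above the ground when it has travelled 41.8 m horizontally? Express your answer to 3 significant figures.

37.5 m

v_x = 30.2 cos 29.7° = 26.23 m/s, v_y0 = 30.2 sin 29.7° = 14.96 m/s.
Time to reach x = 41.8 m: t = x / v_x = 41.8 / 26.23 = 1.594 s.
y = 26.1 + v_y0 t − ½ g t² = 26.1 + 14.96×1.594 − 4.905×1.594² = 37.5 m.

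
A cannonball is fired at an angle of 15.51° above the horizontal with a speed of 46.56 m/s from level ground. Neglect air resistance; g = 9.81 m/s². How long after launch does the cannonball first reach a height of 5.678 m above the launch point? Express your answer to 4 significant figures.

v_y0 = 46.56 sin 15.51° = 12.450 m/s.
Set y = v_y0 t − ½ g t² = 5.678: 4.905 t² − 12.450 t + 5.678 = 0.
t = [12.450 ± √(155.00 − 111.40)] / 9.81 = (12.450 ± 6.6030) / 9.81, giving t = 0.5960 s or t = 1.942 s.
The cannonball is on the way up at the first time, so t = 0.5960 s.

0.5960 s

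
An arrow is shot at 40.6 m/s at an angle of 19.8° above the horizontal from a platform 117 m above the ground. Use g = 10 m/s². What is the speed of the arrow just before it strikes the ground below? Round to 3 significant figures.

63.2 m/s

v_x = 40.6 cos 19.8° = 38.20 m/s is unchanged throughout.
For the vertical component, v_y² = v_y0² + 2 g h = (13.75)² + 2×10×117 = 2529, so |v_y| = 50.29 m/s.
Impact speed = √(v_x² + v_y²) = √(1459 + 2529) = 63.2 m/s.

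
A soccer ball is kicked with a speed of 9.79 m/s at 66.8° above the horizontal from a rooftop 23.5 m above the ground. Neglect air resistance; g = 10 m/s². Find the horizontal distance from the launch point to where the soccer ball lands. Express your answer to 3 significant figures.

12.5 m

Components: v_x = 9.79 cos 66.8° = 3.857 m/s, v_y = 9.79 sin 66.8° = 8.998 m/s.
Vertical: 0 = 23.5 + 8.998 t − ½(10) t² ⇒ 5.000 t² − 8.998 t − 23.5 = 0.
t = [8.998 + √(80.96 + 470.0)] / 10.00 = 3.247 s.
Horizontal: R = v_x · t = 3.857 × 3.247 = 12.5 m.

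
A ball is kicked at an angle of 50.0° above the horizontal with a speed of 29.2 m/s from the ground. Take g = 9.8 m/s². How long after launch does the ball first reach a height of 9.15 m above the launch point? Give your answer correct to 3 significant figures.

0.454 s

v_y0 = 29.2 sin 50.0° = 22.37 m/s.
Set y = v_y0 t − ½ g t² = 9.15: 4.900 t² − 22.37 t + 9.15 = 0.
t = [22.37 ± √(500.4 − 179.3)] / 9.8 = (22.37 ± 17.92) / 9.8, giving t = 0.454 s or t = 4.11 s.
The ball is on the way up at the first time, so t = 0.454 s.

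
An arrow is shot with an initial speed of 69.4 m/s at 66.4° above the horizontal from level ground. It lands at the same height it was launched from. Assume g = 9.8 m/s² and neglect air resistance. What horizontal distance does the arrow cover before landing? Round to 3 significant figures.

Components: v_x = 69.4 cos 66.4° = 27.78 m/s, v_y = 69.4 sin 66.4° = 63.60 m/s.
Time of flight (same landing height): t = 2 v_y / g = 2 × 63.60 / 9.8 = 12.98 s.
Range: R = v_x · t = 27.78 × 12.98 = 361 m.

361 m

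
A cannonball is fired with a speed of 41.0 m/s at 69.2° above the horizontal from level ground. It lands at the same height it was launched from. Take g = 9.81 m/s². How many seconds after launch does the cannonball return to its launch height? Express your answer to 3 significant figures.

Vertical component: v_y = 41.0 sin 69.2° = 38.33 m/s.
For a projectile landing at launch height, time of flight is t = 2 v_y / g = 2 × 38.33 / 9.81 = 7.81 s.

7.81 s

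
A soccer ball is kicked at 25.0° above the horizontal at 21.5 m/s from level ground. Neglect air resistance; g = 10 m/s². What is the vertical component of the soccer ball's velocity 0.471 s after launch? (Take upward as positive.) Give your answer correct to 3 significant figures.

4.38 m/s

Initial vertical component: v_y0 = 21.5 sin 25.0° = 9.086 m/s.
v_y(t) = v_y0 − g t = 9.086 − 10 × 0.471 = 4.38 m/s.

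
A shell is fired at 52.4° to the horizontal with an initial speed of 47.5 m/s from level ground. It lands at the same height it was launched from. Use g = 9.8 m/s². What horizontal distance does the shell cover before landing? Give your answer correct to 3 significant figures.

223 m

For level ground, R = v₀² sin(2θ) / g.
sin(2 × 52.4°) = sin 104.8° = 0.9668.
R = (47.5)² × 0.9668 / 9.8 = 223 m.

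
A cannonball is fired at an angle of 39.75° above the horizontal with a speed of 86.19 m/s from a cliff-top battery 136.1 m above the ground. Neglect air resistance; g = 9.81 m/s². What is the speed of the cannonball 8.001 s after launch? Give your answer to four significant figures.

v_x = 86.19 cos 39.75° = 66.266 m/s (constant).
v_y(t) = 86.19 sin 39.75° − g t = 55.113 − 9.81 × 8.001 = -23.377 m/s.
Speed = √(v_x² + v_y²) = √(4391.2 + 546.48) = 70.27 m/s.

70.27 m/s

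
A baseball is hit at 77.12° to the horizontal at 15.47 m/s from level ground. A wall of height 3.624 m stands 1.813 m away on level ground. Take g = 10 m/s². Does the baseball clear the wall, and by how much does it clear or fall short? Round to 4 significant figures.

Yes — it clears the wall by 2.923 m.

v_x = 15.47 cos 77.12° = 3.4484 m/s; v_y0 = 15.47 sin 77.12° = 15.081 m/s.
Time to reach the wall: t = 1.813 / 3.4484 = 0.52575 s.
Height at that point: y = 15.081×0.52575 − 5.000×0.52575² = 6.5468 m.
That is 6.5468 − 3.624 = 2.923 m above the top of the wall, so the baseball clears it.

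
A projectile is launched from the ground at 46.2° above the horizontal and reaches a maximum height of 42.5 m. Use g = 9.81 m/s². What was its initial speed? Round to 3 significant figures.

At maximum height v_y = 0, so (v₀ sin θ)² = 2 g H.
v₀ sin 46.2° = √(2 × 9.81 × 42.5) = 28.88 m/s.
v₀ = 28.88 / sin 46.2° = 28.88 / 0.7218 = 40.0 m/s.

40.0 m/s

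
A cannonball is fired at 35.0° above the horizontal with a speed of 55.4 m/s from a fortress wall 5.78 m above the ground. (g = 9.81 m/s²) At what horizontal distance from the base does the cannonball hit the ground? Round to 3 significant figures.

Components: v_x = 55.4 cos 35.0° = 45.38 m/s, v_y = 55.4 sin 35.0° = 31.78 m/s.
Vertical: 0 = 5.78 + 31.78 t − ½(9.81) t² ⇒ 4.905 t² − 31.78 t − 5.78 = 0.
t = [31.78 + √(1010 + 113.4)] / 9.810 = 6.656 s.
Horizontal: R = v_x · t = 45.38 × 6.656 = 302 m.

302 m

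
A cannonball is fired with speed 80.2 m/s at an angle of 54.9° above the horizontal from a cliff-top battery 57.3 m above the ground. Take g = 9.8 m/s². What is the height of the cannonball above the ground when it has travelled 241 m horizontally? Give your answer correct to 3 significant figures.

266 m

v_x = 80.2 cos 54.9° = 46.12 m/s, v_y0 = 80.2 sin 54.9° = 65.62 m/s.
Time to reach x = 241 m: t = x / v_x = 241 / 46.12 = 5.225 s.
y = 57.3 + v_y0 t − ½ g t² = 57.3 + 65.62×5.225 − 4.900×5.225² = 266 m.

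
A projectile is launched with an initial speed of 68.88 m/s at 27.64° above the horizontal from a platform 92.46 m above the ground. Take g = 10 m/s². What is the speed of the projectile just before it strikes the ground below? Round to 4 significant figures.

81.20 m/s

v_x = 68.88 cos 27.64° = 61.019 m/s is unchanged throughout.
For the vertical component, v_y² = v_y0² + 2 g h = (31.954)² + 2×10×92.46 = 2870.3, so |v_y| = 53.575 m/s.
Impact speed = √(v_x² + v_y²) = √(3723.3 + 2870.3) = 81.20 m/s.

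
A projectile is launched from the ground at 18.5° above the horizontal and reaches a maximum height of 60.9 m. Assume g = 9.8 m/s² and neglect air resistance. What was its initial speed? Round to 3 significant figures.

109 m/s

At maximum height v_y = 0, so (v₀ sin θ)² = 2 g H.
v₀ sin 18.5° = √(2 × 9.8 × 60.9) = 34.55 m/s.
v₀ = 34.55 / sin 18.5° = 34.55 / 0.3173 = 109 m/s.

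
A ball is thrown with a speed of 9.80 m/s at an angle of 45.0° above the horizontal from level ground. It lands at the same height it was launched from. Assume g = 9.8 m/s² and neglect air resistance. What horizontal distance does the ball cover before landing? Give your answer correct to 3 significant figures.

For level ground, R = v₀² sin(2θ) / g.
sin(2 × 45.0°) = sin 90.00° = 1.000.
R = (9.80)² × 1.000 / 9.8 = 9.80 m.

9.80 m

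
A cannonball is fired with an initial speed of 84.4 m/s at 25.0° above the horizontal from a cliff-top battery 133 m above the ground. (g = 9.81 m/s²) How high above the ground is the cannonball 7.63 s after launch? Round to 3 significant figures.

v_y0 = 84.4 sin 25.0° = 35.67 m/s.
y(t) = 133 + v_y0 t − ½ g t² = 133 + 35.67×7.63 − ½×9.81×7.63² = 120 m.

120 m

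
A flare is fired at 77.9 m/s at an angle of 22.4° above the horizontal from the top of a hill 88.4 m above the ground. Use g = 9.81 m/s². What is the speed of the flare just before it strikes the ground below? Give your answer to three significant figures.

v_x = 77.9 cos 22.4° = 72.02 m/s is unchanged throughout.
For the vertical component, v_y² = v_y0² + 2 g h = (29.69)² + 2×9.81×88.4 = 2616, so |v_y| = 51.15 m/s.
Impact speed = √(v_x² + v_y²) = √(5187 + 2616) = 88.3 m/s.

88.3 m/s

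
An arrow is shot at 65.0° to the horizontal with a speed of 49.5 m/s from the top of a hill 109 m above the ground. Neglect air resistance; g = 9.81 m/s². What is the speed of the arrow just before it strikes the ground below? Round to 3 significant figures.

v_x = 49.5 cos 65.0° = 20.92 m/s is unchanged throughout.
For the vertical component, v_y² = v_y0² + 2 g h = (44.86)² + 2×9.81×109 = 4151, so |v_y| = 64.43 m/s.
Impact speed = √(v_x² + v_y²) = √(437.6 + 4151) = 67.7 m/s.

67.7 m/s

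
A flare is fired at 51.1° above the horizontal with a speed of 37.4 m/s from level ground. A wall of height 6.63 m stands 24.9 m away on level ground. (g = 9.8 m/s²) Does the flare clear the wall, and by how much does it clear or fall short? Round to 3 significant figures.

v_x = 37.4 cos 51.1° = 23.49 m/s; v_y0 = 37.4 sin 51.1° = 29.11 m/s.
Time to reach the wall: t = 24.9 / 23.49 = 1.060 s.
Height at that point: y = 29.11×1.060 − 4.900×1.060² = 25.35 m.
That is 25.35 − 6.63 = 18.7 m above the top of the wall, so the flare clears it.

Yes — it clears the wall by 18.7 m.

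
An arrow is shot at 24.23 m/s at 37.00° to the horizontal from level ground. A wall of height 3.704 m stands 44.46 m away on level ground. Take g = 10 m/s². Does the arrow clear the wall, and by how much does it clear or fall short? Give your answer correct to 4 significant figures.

v_x = 24.23 cos 37.00° = 19.351 m/s; v_y0 = 24.23 sin 37.00° = 14.582 m/s.
Time to reach the wall: t = 44.46 / 19.351 = 2.2976 s.
Height at that point: y = 14.582×2.2976 − 5.000×2.2976² = 7.1088 m.
That is 7.1088 − 3.704 = 3.405 m above the top of the wall, so the arrow clears it.

Yes — it clears the wall by 3.405 m.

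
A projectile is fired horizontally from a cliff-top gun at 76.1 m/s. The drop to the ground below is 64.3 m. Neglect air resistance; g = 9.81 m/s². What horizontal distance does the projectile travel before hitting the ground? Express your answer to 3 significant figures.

Initial vertical velocity is zero, so the fall time comes from h = ½ g t²: t = √(2 × 64.3 / 9.81) = 3.621 s.
Horizontal motion is uniform at 76.1 m/s, so x = 76.1 × 3.621 = 276 m.

276 m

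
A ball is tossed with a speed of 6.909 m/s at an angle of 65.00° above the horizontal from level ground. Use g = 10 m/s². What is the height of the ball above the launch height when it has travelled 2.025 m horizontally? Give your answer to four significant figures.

1.938 m

v_x = 6.909 cos 65.00° = 2.9199 m/s, v_y0 = 6.909 sin 65.00° = 6.2617 m/s.
Time to reach x = 2.025 m: t = x / v_x = 2.025 / 2.9199 = 0.69352 s.
y = v_y0 t − ½ g t² = 6.2617×0.69352 − 5.000×0.69352² = 1.938 m.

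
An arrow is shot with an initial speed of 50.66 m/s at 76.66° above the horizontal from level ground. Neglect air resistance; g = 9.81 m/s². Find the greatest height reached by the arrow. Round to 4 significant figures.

123.8 m

Vertical component of launch velocity: v_y = 50.66 sin 76.66° = 49.293 m/s.
At the highest point the vertical velocity is zero, so v_y² = 2 g h_max.
h_max = (49.293)² / (2 × 9.81) = 2429.8 / 19.62 = 123.8 m.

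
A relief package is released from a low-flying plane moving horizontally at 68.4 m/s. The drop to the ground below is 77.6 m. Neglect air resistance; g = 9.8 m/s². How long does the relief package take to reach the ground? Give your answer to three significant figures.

The horizontal speed doesn't affect the fall. With v_y0 = 0, h = ½ g t².
t = √(2 × 77.6 / 9.8) = √15.84 = 3.98 s.

3.98 s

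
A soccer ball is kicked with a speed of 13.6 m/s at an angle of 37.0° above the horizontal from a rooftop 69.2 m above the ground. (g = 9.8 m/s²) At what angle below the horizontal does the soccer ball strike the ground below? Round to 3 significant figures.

73.9°

v_x = 13.6 cos 37.0° = 10.86 m/s.
At impact |v_y| = √(v_y0² + 2 g h) = √(8.185² + 2×9.8×69.2) = 37.73 m/s.
Angle below horizontal = arctan(|v_y| / v_x) = arctan(37.73 / 10.86) = 73.9°.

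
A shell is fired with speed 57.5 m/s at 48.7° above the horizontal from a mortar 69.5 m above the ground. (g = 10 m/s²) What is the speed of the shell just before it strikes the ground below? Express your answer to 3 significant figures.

v_x = 57.5 cos 48.7° = 37.95 m/s is unchanged throughout.
For the vertical component, v_y² = v_y0² + 2 g h = (43.20)² + 2×10×69.5 = 3256, so |v_y| = 57.06 m/s.
Impact speed = √(v_x² + v_y²) = √(1440 + 3256) = 68.5 m/s.

68.5 m/s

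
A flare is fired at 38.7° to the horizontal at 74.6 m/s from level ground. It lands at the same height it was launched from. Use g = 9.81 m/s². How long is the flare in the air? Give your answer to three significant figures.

9.51 s

Vertical component: v_y = 74.6 sin 38.7° = 46.64 m/s.
For a projectile landing at launch height, time of flight is t = 2 v_y / g = 2 × 46.64 / 9.81 = 9.51 s.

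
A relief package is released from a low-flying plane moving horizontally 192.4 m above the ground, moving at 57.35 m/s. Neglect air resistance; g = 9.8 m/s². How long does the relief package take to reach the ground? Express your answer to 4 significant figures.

The horizontal speed doesn't affect the fall. With v_y0 = 0, h = ½ g t².
t = √(2 × 192.4 / 9.8) = √39.265 = 6.266 s.

6.266 s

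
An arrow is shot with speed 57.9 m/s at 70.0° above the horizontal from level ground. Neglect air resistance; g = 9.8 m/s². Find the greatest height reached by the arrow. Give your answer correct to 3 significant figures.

Vertical component of launch velocity: v_y = 57.9 sin 70.0° = 54.41 m/s.
At the highest point the vertical velocity is zero, so v_y² = 2 g h_max.
h_max = (54.41)² / (2 × 9.8) = 2960 / 19.60 = 151 m.

151 m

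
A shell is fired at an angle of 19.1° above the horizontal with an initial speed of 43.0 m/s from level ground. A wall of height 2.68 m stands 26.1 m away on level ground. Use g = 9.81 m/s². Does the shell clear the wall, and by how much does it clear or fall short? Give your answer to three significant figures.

v_x = 43.0 cos 19.1° = 40.63 m/s; v_y0 = 43.0 sin 19.1° = 14.07 m/s.
Time to reach the wall: t = 26.1 / 40.63 = 0.6424 s.
Height at that point: y = 14.07×0.6424 − 4.905×0.6424² = 7.014 m.
That is 7.014 − 2.68 = 4.33 m above the top of the wall, so the shell clears it.

Yes — it clears the wall by 4.33 m.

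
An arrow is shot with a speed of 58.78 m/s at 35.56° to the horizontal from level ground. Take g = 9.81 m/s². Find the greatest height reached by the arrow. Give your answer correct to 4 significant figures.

Vertical component of launch velocity: v_y = 58.78 sin 35.56° = 34.184 m/s.
At the highest point the vertical velocity is zero, so v_y² = 2 g h_max.
h_max = (34.184)² / (2 × 9.81) = 1168.5 / 19.62 = 59.56 m.

59.56 m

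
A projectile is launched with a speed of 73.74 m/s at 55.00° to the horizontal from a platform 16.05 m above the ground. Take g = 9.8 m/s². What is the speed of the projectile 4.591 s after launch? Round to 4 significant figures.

45.02 m/s

v_x = 73.74 cos 55.00° = 42.296 m/s (constant).
v_y(t) = 73.74 sin 55.00° − g t = 60.404 − 9.8 × 4.591 = 15.412 m/s.
Speed = √(v_x² + v_y²) = √(1789.0 + 237.53) = 45.02 m/s.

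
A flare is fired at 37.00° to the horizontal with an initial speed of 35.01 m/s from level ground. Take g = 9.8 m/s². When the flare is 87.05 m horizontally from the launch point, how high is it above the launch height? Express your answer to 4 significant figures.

18.10 m

v_x = 35.01 cos 37.00° = 27.960 m/s, v_y0 = 35.01 sin 37.00° = 21.070 m/s.
Time to reach x = 87.05 m: t = x / v_x = 87.05 / 27.960 = 3.1134 s.
y = v_y0 t − ½ g t² = 21.070×3.1134 − 4.900×3.1134² = 18.10 m.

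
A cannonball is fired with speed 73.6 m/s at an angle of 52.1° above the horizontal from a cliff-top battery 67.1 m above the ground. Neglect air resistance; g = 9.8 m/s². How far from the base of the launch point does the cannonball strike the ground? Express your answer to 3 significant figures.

Components: v_x = 73.6 cos 52.1° = 45.21 m/s, v_y = 73.6 sin 52.1° = 58.08 m/s.
Vertical: 0 = 67.1 + 58.08 t − ½(9.8) t² ⇒ 4.900 t² − 58.08 t − 67.1 = 0.
t = [58.08 + √(3373 + 1315)] / 9.800 = 12.91 s.
Horizontal: R = v_x · t = 45.21 × 12.91 = 584 m.

584 m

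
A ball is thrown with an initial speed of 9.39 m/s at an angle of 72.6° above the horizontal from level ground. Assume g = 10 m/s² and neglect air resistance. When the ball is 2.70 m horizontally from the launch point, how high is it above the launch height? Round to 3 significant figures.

v_x = 9.39 cos 72.6° = 2.808 m/s, v_y0 = 9.39 sin 72.6° = 8.960 m/s.
Time to reach x = 2.70 m: t = x / v_x = 2.70 / 2.808 = 0.9615 s.
y = v_y0 t − ½ g t² = 8.960×0.9615 − 5.000×0.9615² = 3.99 m.

3.99 m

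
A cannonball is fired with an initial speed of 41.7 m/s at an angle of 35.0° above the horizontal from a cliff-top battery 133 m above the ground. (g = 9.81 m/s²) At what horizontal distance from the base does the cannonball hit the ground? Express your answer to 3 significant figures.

Components: v_x = 41.7 cos 35.0° = 34.16 m/s, v_y = 41.7 sin 35.0° = 23.92 m/s.
Vertical: 0 = 133 + 23.92 t − ½(9.81) t² ⇒ 4.905 t² − 23.92 t − 133 = 0.
t = [23.92 + √(572.2 + 2609)] / 9.810 = 8.188 s.
Horizontal: R = v_x · t = 34.16 × 8.188 = 280 m.

280 m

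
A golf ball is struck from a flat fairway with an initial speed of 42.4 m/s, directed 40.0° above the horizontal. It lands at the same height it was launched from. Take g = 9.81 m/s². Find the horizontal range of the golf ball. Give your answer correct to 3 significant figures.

Components: v_x = 42.4 cos 40.0° = 32.48 m/s, v_y = 42.4 sin 40.0° = 27.25 m/s.
Time of flight (same landing height): t = 2 v_y / g = 2 × 27.25 / 9.81 = 5.556 s.
Range: R = v_x · t = 32.48 × 5.556 = 180 m.

180 m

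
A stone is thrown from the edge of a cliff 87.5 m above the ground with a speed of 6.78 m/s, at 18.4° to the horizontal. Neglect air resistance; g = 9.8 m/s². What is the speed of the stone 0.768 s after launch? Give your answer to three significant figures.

v_x = 6.78 cos 18.4° = 6.433 m/s (constant).
v_y(t) = 6.78 sin 18.4° − g t = 2.140 − 9.8 × 0.768 = -5.386 m/s.
Speed = √(v_x² + v_y²) = √(41.38 + 29.01) = 8.39 m/s.

8.39 m/s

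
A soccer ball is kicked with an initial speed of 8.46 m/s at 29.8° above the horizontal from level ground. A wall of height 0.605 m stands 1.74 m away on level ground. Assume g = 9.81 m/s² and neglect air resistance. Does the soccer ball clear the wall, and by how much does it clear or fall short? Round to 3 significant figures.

Yes — it clears the wall by 0.116 m.

v_x = 8.46 cos 29.8° = 7.341 m/s; v_y0 = 8.46 sin 29.8° = 4.204 m/s.
Time to reach the wall: t = 1.74 / 7.341 = 0.2370 s.
Height at that point: y = 4.204×0.2370 − 4.905×0.2370² = 0.7208 m.
That is 0.7208 − 0.605 = 0.116 m above the top of the wall, so the soccer ball clears it.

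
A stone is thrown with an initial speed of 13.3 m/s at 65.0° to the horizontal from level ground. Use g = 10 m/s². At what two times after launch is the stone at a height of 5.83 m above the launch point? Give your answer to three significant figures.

0.670 s and 1.74 s

v_y0 = 13.3 sin 65.0° = 12.05 m/s.
Set y = v_y0 t − ½ g t² = 5.83: 5.000 t² − 12.05 t + 5.83 = 0.
t = [12.05 ± √(145.2 − 116.6)] / 10 = (12.05 ± 5.348) / 10, giving t = 0.670 s or t = 1.74 s.
So the stone is at 5.83 m at t = 0.670 s (rising) and t = 1.74 s (falling).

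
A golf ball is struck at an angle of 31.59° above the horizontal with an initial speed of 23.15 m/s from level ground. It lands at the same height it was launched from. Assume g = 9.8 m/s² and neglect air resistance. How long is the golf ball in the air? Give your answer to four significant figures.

2.475 s

Vertical component: v_y = 23.15 sin 31.59° = 12.127 m/s.
For a projectile landing at launch height, time of flight is t = 2 v_y / g = 2 × 12.127 / 9.8 = 2.475 s.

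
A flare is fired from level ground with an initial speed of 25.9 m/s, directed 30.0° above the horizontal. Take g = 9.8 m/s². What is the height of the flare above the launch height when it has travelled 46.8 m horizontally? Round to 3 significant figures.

5.69 m

v_x = 25.9 cos 30.0° = 22.43 m/s, v_y0 = 25.9 sin 30.0° = 12.95 m/s.
Time to reach x = 46.8 m: t = x / v_x = 46.8 / 22.43 = 2.086 s.
y = v_y0 t − ½ g t² = 12.95×2.086 − 4.900×2.086² = 5.69 m.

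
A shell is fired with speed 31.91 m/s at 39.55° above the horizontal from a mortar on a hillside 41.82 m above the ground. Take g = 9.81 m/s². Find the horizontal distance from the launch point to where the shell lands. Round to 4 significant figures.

Components: v_x = 31.91 cos 39.55° = 24.605 m/s, v_y = 31.91 sin 39.55° = 20.319 m/s.
Vertical: 0 = 41.82 + 20.319 t − ½(9.81) t² ⇒ 4.905 t² − 20.319 t − 41.82 = 0.
t = [20.319 + √(412.86 + 820.51)] / 9.810 = 5.6512 s.
Horizontal: R = v_x · t = 24.605 × 5.6512 = 139.0 m.

139.0 m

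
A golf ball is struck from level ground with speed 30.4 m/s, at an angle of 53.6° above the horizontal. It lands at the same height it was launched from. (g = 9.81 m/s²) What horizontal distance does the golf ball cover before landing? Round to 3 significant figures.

90.0 m

For level ground, R = v₀² sin(2θ) / g.
sin(2 × 53.6°) = sin 107.2° = 0.9553.
R = (30.4)² × 0.9553 / 9.81 = 90.0 m.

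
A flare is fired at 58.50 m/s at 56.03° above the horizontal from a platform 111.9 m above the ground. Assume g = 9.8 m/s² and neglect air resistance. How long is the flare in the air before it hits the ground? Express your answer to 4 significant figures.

11.83 s

Vertical component: v_y = 58.50 sin 56.03° = 48.516 m/s.
Taking up as positive with launch at y = 111.9 m, landing at y = 0: 0 = 111.9 + 48.516 t − ½(9.8) t².
Solving 4.900 t² − 48.516 t − 111.9 = 0 gives t = [48.516 + √(48.516² + 4·4.900·111.9)] / 9.800 = 11.83 s.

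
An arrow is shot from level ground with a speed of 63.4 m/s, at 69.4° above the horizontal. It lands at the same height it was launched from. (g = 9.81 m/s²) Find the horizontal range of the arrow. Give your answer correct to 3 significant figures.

270 m

For level ground, R = v₀² sin(2θ) / g.
sin(2 × 69.4°) = sin 138.8° = 0.6587.
R = (63.4)² × 0.6587 / 9.81 = 270 m.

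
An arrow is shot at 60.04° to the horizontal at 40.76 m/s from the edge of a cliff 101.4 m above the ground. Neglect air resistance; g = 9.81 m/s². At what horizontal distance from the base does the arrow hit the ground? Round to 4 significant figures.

191.3 m

Components: v_x = 40.76 cos 60.04° = 20.355 m/s, v_y = 40.76 sin 60.04° = 35.313 m/s.
Vertical: 0 = 101.4 + 35.313 t − ½(9.81) t² ⇒ 4.905 t² − 35.313 t − 101.4 = 0.
t = [35.313 + √(1247.0 + 1989.5)] / 9.810 = 9.3989 s.
Horizontal: R = v_x · t = 20.355 × 9.3989 = 191.3 m.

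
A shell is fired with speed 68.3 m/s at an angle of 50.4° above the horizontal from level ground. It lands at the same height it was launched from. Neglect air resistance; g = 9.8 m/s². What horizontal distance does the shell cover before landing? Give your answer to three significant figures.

468 m

For level ground, R = v₀² sin(2θ) / g.
sin(2 × 50.4°) = sin 100.8° = 0.9823.
R = (68.3)² × 0.9823 / 9.8 = 468 m.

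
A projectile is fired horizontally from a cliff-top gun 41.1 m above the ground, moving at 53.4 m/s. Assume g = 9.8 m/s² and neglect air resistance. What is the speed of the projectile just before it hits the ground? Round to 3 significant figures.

Fall time: t = √(2 × 41.1 / 9.8) = 2.896 s.
At impact: v_x = 53.4 m/s (unchanged), v_y = g t = 9.8 × 2.896 = 28.38 m/s.
Speed = √(v_x² + v_y²) = √(2852 + 805.4) = 60.5 m/s.

60.5 m/s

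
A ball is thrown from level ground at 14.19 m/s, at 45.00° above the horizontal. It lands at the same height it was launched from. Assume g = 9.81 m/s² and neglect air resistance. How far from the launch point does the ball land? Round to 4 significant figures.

20.53 m

For level ground, R = v₀² sin(2θ) / g.
sin(2 × 45.00°) = sin 90.000° = 1.000.
R = (14.19)² × 1.000 / 9.81 = 20.53 m.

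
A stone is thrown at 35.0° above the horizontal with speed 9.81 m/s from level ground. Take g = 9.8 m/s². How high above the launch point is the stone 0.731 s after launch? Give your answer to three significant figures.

1.49 m

v_y0 = 9.81 sin 35.0° = 5.627 m/s.
y(t) = v_y0 t − ½ g t² = 5.627×0.731 − 4.900×0.731² = 1.49 m.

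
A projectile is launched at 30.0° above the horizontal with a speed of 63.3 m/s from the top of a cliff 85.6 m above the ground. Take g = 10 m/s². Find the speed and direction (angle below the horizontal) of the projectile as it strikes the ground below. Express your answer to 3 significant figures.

v_x = 63.3 cos 30.0° = 54.82 m/s (constant).
|v_y| at impact = √((31.65)² + 2×10×85.6) = 52.09 m/s.
Speed = √(54.82² + 52.09²) = 75.6 m/s; angle = arctan(52.09/54.82) = 43.5° below horizontal.

75.6 m/s at 43.5° below the horizontal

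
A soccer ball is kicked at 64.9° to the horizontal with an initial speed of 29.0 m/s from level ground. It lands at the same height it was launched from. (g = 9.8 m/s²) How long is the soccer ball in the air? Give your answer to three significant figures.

5.36 s

Vertical component: v_y = 29.0 sin 64.9° = 26.26 m/s.
For a projectile landing at launch height, time of flight is t = 2 v_y / g = 2 × 26.26 / 9.8 = 5.36 s.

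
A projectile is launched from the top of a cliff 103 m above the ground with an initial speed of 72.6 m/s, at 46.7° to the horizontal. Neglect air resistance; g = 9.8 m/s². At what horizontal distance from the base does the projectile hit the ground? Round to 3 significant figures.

Components: v_x = 72.6 cos 46.7° = 49.79 m/s, v_y = 72.6 sin 46.7° = 52.84 m/s.
Vertical: 0 = 103 + 52.84 t − ½(9.8) t² ⇒ 4.900 t² − 52.84 t − 103 = 0.
t = [52.84 + √(2792 + 2019)] / 9.800 = 12.47 s.
Horizontal: R = v_x · t = 49.79 × 12.47 = 621 m.

621 m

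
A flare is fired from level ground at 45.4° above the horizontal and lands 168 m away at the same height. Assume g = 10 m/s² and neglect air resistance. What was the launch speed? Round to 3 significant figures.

41.0 m/s

On level ground, R = v₀² sin(2θ) / g, so v₀ = √(R g / sin 2θ).
sin(2 × 45.4°) = 0.9999.
v₀ = √(168 × 10 / 0.9999) = √1680 = 41.0 m/s.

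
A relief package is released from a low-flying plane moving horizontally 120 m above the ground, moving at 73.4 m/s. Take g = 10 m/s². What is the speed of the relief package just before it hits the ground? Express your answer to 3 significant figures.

Fall time: t = √(2 × 120 / 10) = 4.899 s.
At impact: v_x = 73.4 m/s (unchanged), v_y = g t = 10 × 4.899 = 48.99 m/s.
Speed = √(v_x² + v_y²) = √(5388 + 2400) = 88.2 m/s.

88.2 m/s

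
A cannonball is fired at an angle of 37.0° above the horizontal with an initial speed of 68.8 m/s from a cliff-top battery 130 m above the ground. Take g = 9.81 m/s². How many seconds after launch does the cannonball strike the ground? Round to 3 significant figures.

Vertical component: v_y = 68.8 sin 37.0° = 41.40 m/s.
Taking up as positive with launch at y = 130 m, landing at y = 0: 0 = 130 + 41.40 t − ½(9.81) t².
Solving 4.905 t² − 41.40 t − 130 = 0 gives t = [41.40 + √(41.40² + 4·4.905·130)] / 9.810 = 10.9 s.

10.9 s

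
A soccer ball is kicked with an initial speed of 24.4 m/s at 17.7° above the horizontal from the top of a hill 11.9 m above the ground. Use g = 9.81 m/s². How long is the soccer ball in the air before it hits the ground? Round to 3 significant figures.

Vertical component: v_y = 24.4 sin 17.7° = 7.418 m/s.
Taking up as positive with launch at y = 11.9 m, landing at y = 0: 0 = 11.9 + 7.418 t − ½(9.81) t².
Solving 4.905 t² − 7.418 t − 11.9 = 0 gives t = [7.418 + √(7.418² + 4·4.905·11.9)] / 9.810 = 2.49 s.

2.49 s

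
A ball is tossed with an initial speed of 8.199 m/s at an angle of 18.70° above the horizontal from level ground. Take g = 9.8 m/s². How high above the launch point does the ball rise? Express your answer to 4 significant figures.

Vertical component of launch velocity: v_y = 8.199 sin 18.70° = 2.6287 m/s.
At the highest point the vertical velocity is zero, so v_y² = 2 g h_max.
h_max = (2.6287)² / (2 × 9.8) = 6.9101 / 19.60 = 0.3526 m.

0.3526 m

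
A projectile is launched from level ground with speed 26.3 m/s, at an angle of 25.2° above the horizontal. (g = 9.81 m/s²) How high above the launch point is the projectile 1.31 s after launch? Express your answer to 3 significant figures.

v_y0 = 26.3 sin 25.2° = 11.20 m/s.
y(t) = v_y0 t − ½ g t² = 11.20×1.31 − 4.905×1.31² = 6.25 m.

6.25 m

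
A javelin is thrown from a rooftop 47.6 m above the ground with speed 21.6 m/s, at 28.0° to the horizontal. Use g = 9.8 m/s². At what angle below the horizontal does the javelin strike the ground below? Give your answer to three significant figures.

59.3°

v_x = 21.6 cos 28.0° = 19.07 m/s.
At impact |v_y| = √(v_y0² + 2 g h) = √(10.14² + 2×9.8×47.6) = 32.18 m/s.
Angle below horizontal = arctan(|v_y| / v_x) = arctan(32.18 / 19.07) = 59.3°.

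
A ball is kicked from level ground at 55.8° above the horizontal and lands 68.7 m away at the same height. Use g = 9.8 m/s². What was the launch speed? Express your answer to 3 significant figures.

On level ground, R = v₀² sin(2θ) / g, so v₀ = √(R g / sin 2θ).
sin(2 × 55.8°) = 0.9298.
v₀ = √(68.7 × 9.8 / 0.9298) = √724.1 = 26.9 m/s.

26.9 m/s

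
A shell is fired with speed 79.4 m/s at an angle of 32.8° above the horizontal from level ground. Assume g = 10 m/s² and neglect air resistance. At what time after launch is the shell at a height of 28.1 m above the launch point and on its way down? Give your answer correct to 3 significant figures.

7.89 s

v_y0 = 79.4 sin 32.8° = 43.01 m/s.
Set y = v_y0 t − ½ g t² = 28.1: 5.000 t² − 43.01 t + 28.1 = 0.
t = [43.01 ± √(1850 − 562.0)] / 10 = (43.01 ± 35.89) / 10, giving t = 0.712 s or t = 7.89 s.
On the way down corresponds to the larger root: t = 7.89 s.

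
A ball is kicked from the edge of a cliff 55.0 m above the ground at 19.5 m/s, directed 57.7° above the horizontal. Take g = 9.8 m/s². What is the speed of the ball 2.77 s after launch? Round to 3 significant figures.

14.9 m/s

v_x = 19.5 cos 57.7° = 10.42 m/s (constant).
v_y(t) = 19.5 sin 57.7° − g t = 16.48 − 9.8 × 2.77 = -10.67 m/s.
Speed = √(v_x² + v_y²) = √(108.6 + 113.8) = 14.9 m/s.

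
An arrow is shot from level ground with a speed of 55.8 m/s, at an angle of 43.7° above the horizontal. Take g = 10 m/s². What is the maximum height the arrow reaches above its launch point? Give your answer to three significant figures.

Vertical component of launch velocity: v_y = 55.8 sin 43.7° = 38.55 m/s.
At the highest point the vertical velocity is zero, so v_y² = 2 g h_max.
h_max = (38.55)² / (2 × 10) = 1486 / 20.00 = 74.3 m.

74.3 m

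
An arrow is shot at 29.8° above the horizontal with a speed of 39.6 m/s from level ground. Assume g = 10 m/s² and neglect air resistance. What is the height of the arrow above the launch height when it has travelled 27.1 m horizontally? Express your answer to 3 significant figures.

12.4 m

v_x = 39.6 cos 29.8° = 34.36 m/s, v_y0 = 39.6 sin 29.8° = 19.68 m/s.
Time to reach x = 27.1 m: t = x / v_x = 27.1 / 34.36 = 0.7887 s.
y = v_y0 t − ½ g t² = 19.68×0.7887 − 5.000×0.7887² = 12.4 m.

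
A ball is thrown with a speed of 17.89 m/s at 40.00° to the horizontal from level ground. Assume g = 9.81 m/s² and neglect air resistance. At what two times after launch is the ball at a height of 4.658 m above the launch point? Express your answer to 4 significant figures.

0.5207 s and 1.824 s

v_y0 = 17.89 sin 40.00° = 11.499 m/s.
Set y = v_y0 t − ½ g t² = 4.658: 4.905 t² − 11.499 t + 4.658 = 0.
t = [11.499 ± √(132.23 − 91.390)] / 9.81 = (11.499 ± 6.3906) / 9.81, giving t = 0.5207 s or t = 1.824 s.
So the ball is at 4.658 m at t = 0.5207 s (rising) and t = 1.824 s (falling).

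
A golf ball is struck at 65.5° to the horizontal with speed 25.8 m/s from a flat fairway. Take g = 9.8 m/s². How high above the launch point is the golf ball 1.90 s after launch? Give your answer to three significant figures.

26.9 m

v_y0 = 25.8 sin 65.5° = 23.48 m/s.
y(t) = v_y0 t − ½ g t² = 23.48×1.90 − 4.900×1.90² = 26.9 m.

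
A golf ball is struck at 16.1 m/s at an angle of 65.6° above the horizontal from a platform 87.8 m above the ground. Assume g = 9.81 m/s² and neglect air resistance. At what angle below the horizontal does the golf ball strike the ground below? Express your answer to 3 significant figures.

81.4°

v_x = 16.1 cos 65.6° = 6.651 m/s.
At impact |v_y| = √(v_y0² + 2 g h) = √(14.66² + 2×9.81×87.8) = 44.02 m/s.
Angle below horizontal = arctan(|v_y| / v_x) = arctan(44.02 / 6.651) = 81.4°.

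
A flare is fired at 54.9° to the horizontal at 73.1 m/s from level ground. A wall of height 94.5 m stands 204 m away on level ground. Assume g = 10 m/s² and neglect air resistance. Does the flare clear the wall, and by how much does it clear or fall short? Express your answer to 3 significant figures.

v_x = 73.1 cos 54.9° = 42.03 m/s; v_y0 = 73.1 sin 54.9° = 59.81 m/s.
Time to reach the wall: t = 204 / 42.03 = 4.854 s.
Height at that point: y = 59.81×4.854 − 5.000×4.854² = 172.5 m.
That is 172.5 − 94.5 = 78.0 m above the top of the wall, so the flare clears it.

Yes — it clears the wall by 78.0 m.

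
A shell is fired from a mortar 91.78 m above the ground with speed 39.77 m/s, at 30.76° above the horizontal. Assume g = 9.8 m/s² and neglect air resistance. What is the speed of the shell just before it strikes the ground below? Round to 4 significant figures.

58.14 m/s

v_x = 39.77 cos 30.76° = 34.175 m/s is unchanged throughout.
For the vertical component, v_y² = v_y0² + 2 g h = (20.340)² + 2×9.8×91.78 = 2212.6, so |v_y| = 47.038 m/s.
Impact speed = √(v_x² + v_y²) = √(1167.9 + 2212.6) = 58.14 m/s.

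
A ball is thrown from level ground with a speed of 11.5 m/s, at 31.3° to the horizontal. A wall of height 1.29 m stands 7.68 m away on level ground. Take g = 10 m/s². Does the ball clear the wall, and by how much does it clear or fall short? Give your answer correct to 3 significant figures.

Yes — it clears the wall by 0.325 m.

v_x = 11.5 cos 31.3° = 9.826 m/s; v_y0 = 11.5 sin 31.3° = 5.974 m/s.
Time to reach the wall: t = 7.68 / 9.826 = 0.7816 s.
Height at that point: y = 5.974×0.7816 − 5.000×0.7816² = 1.615 m.
That is 1.615 − 1.29 = 0.325 m above the top of the wall, so the ball clears it.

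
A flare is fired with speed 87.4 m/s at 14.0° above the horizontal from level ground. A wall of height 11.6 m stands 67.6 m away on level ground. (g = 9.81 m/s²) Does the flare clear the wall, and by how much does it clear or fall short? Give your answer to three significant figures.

Yes — it clears the wall by 2.14 m.

v_x = 87.4 cos 14.0° = 84.80 m/s; v_y0 = 87.4 sin 14.0° = 21.14 m/s.
Time to reach the wall: t = 67.6 / 84.80 = 0.7972 s.
Height at that point: y = 21.14×0.7972 − 4.905×0.7972² = 13.74 m.
That is 13.74 − 11.6 = 2.14 m above the top of the wall, so the flare clears it.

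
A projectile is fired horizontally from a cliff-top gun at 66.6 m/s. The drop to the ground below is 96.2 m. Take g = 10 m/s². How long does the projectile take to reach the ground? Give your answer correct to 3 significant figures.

The horizontal speed doesn't affect the fall. With v_y0 = 0, h = ½ g t².
t = √(2 × 96.2 / 10) = √19.24 = 4.39 s.

4.39 s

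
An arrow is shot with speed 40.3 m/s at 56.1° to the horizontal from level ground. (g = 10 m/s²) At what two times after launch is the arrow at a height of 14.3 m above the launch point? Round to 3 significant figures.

v_y0 = 40.3 sin 56.1° = 33.45 m/s.
Set y = v_y0 t − ½ g t² = 14.3: 5.000 t² − 33.45 t + 14.3 = 0.
t = [33.45 ± √(1119 − 286.0)] / 10 = (33.45 ± 28.86) / 10, giving t = 0.459 s or t = 6.23 s.
So the arrow is at 14.3 m at t = 0.459 s (rising) and t = 6.23 s (falling).

0.459 s and 6.23 s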